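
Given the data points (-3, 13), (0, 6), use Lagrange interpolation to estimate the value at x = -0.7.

Lagrange interpolation formula:
P(x) = Σ yᵢ × Lᵢ(x)
where Lᵢ(x) = Π_{j≠i} (x - xⱼ)/(xᵢ - xⱼ)

L_0(-0.7) = (-0.7 - 0)/(-3 - 0) = 0.233333
L_1(-0.7) = (-0.7 - (-3))/(0 - (-3)) = 0.766667

P(-0.7) = 13×L_0(-0.7) + 6×L_1(-0.7)
P(-0.7) = 7.633333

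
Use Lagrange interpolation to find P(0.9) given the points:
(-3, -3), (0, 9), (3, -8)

Lagrange interpolation formula:
P(x) = Σ yᵢ × Lᵢ(x)
where Lᵢ(x) = Π_{j≠i} (x - xⱼ)/(xᵢ - xⱼ)

L_0(0.9) = (0.9 - 0)/(-3 - 0) × (0.9 - 3)/(-3 - 3) = -0.105000
L_1(0.9) = (0.9 - (-3))/(0 - (-3)) × (0.9 - 3)/(0 - 3) = 0.910000
L_2(0.9) = (0.9 - (-3))/(3 - (-3)) × (0.9 - 0)/(3 - 0) = 0.195000

P(0.9) = (-3)×L_0(0.9) + 9×L_1(0.9) + (-8)×L_2(0.9)
P(0.9) = 6.945000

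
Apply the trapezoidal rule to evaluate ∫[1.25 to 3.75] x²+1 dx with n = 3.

f(x) = x²+1
a = 1.25, b = 3.75, n = 3
h = (b - a)/n = 0.833333

Trapezoidal rule: (h/2)[f(x₀) + 2f(x₁) + 2f(x₂) + ... + f(xₙ)]

x_0 = 1.2500, f(x_0) = 2.562500, coefficient = 1
x_1 = 2.0833, f(x_1) = 5.340278, coefficient = 2
x_2 = 2.9167, f(x_2) = 9.506944, coefficient = 2
x_3 = 3.7500, f(x_3) = 15.062500, coefficient = 1

I ≈ (0.833333/2) × 47.319444 = 19.716435
Exact value: 19.427083
Error: 0.289352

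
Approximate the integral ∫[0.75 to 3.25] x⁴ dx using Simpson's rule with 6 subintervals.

f(x) = x⁴
a = 0.75, b = 3.25, n = 6
h = (b - a)/n = 0.416667

Simpson's rule: (h/3)[f(x₀) + 4f(x₁) + 2f(x₂) + ... + f(xₙ)]

x_0 = 0.7500, f(x_0) = 0.316406, coefficient = 1
x_1 = 1.1667, f(x_1) = 1.852623, coefficient = 4
x_2 = 1.5833, f(x_2) = 6.284770, coefficient = 2
x_3 = 2.0000, f(x_3) = 16.000000, coefficient = 4
x_4 = 2.4167, f(x_4) = 34.108845, coefficient = 2
x_5 = 2.8333, f(x_5) = 64.445216, coefficient = 4
x_6 = 3.2500, f(x_6) = 111.566406, coefficient = 1

I ≈ (0.416667/3) × 521.861400 = 72.480750
Exact value: 72.470703
Error: 0.010047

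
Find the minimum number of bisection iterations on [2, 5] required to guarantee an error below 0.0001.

We need (b-a)/2^n ≤ 0.0001
(5 - 2)/2^n ≤ 0.0001
3/2^n ≤ 0.0001
2^n ≥ 30000
n ≥ log₂(30000) = 14.87
n ≥ 15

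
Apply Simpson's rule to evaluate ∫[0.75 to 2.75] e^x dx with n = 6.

f(x) = e^x
a = 0.75, b = 2.75, n = 6
h = (b - a)/n = 0.333333

Simpson's rule: (h/3)[f(x₀) + 4f(x₁) + 2f(x₂) + ... + f(xₙ)]

x_0 = 0.7500, f(x_0) = 2.117000, coefficient = 1
x_1 = 1.0833, f(x_1) = 2.954512, coefficient = 4
x_2 = 1.4167, f(x_2) = 4.123353, coefficient = 2
x_3 = 1.7500, f(x_3) = 5.754603, coefficient = 4
x_4 = 2.0833, f(x_4) = 8.031195, coefficient = 2
x_5 = 2.4167, f(x_5) = 11.208436, coefficient = 4
x_6 = 2.7500, f(x_6) = 15.642632, coefficient = 1

I ≈ (0.333333/3) × 121.738927 = 13.526547
Exact value: 13.525632
Error: 0.000916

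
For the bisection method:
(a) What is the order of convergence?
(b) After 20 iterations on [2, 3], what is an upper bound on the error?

(a) Bisection has linear (order 1) convergence; the error is halved each step.

(b) Error bound = (b-a)/2^n = (3 - 2)/2^{20}
    = 1/2^{20}

(a) 1 (linear); (b) error ≤ 9.54e-07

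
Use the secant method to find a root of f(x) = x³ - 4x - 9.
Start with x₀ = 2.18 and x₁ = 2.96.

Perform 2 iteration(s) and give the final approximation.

f(x) = x³ - 4x - 9
x₀ = 2.18, x₁ = 2.96

Secant formula: x_{n+1} = x_n - f(x_n)(x_n - x_{n-1})/(f(x_n) - f(x_{n-1}))

Iteration 1:
  f(2.180000) = -7.359768
  f(2.960000) = 5.094336
  x_2 = 2.960000 - 5.094336×(2.960000 - 2.180000)/(5.094336 - (-7.359768))
       = 2.640942
Iteration 2:
  f(2.960000) = 5.094336
  f(2.640942) = -1.144322
  x_3 = 2.640942 - (-1.144322)×(2.640942 - 2.960000)/(-1.144322 - 5.094336)
       = 2.699465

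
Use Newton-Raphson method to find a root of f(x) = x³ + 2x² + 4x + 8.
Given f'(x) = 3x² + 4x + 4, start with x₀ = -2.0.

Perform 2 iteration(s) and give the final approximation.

f(x) = x³ + 2x² + 4x + 8
f'(x) = 3x² + 4x + 4
x₀ = -2.0

Newton-Raphson formula: x_{n+1} = x_n - f(x_n)/f'(x_n)

Iteration 1:
  f(-2.000000) = 0.000000
  f'(-2.000000) = 8.000000
  x_1 = -2.000000 - 0.000000/8.000000 = -2.000000
Iteration 2:
  f(-2.000000) = 0.000000
  f'(-2.000000) = 8.000000
  x_2 = -2.000000 - 0.000000/8.000000 = -2.000000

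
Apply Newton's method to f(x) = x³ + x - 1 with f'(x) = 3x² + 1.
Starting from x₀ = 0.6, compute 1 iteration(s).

f(x) = x³ + x - 1
f'(x) = 3x² + 1
x₀ = 0.6

Newton-Raphson formula: x_{n+1} = x_n - f(x_n)/f'(x_n)

Iteration 1:
  f(0.600000) = -0.184000
  f'(0.600000) = 2.080000
  x_1 = 0.600000 - (-0.184000)/2.080000 = 0.688462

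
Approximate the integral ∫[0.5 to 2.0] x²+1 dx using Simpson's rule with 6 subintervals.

f(x) = x²+1
a = 0.5, b = 2.0, n = 6
h = (b - a)/n = 0.250000

Simpson's rule: (h/3)[f(x₀) + 4f(x₁) + 2f(x₂) + ... + f(xₙ)]

x_0 = 0.5000, f(x_0) = 1.250000, coefficient = 1
x_1 = 0.7500, f(x_1) = 1.562500, coefficient = 4
x_2 = 1.0000, f(x_2) = 2.000000, coefficient = 2
x_3 = 1.2500, f(x_3) = 2.562500, coefficient = 4
x_4 = 1.5000, f(x_4) = 3.250000, coefficient = 2
x_5 = 1.7500, f(x_5) = 4.062500, coefficient = 4
x_6 = 2.0000, f(x_6) = 5.000000, coefficient = 1

I ≈ (0.250000/3) × 49.500000 = 4.125000
Exact value: 4.125000
Error: 0.000000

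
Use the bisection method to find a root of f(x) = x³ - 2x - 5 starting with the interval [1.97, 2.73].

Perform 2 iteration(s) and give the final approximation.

f(x) = x³ - 2x - 5
Initial interval: [1.97, 2.73]

Iteration 1:
  c_1 = (1.970000 + 2.730000)/2 = 2.350000
  f(c_1) = f(2.350000) = 3.277875
  f(a) × f(c) < 0, new interval: [1.970000, 2.350000]
Iteration 2:
  c_2 = (1.970000 + 2.350000)/2 = 2.160000
  f(c_2) = f(2.160000) = 0.757696
  f(a) × f(c) < 0, new interval: [1.970000, 2.160000]

After 2 iteration(s), the approximation is c_2 = 2.160000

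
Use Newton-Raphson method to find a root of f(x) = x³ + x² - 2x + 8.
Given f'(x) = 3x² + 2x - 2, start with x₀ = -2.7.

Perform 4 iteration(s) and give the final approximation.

f(x) = x³ + x² - 2x + 8
f'(x) = 3x² + 2x - 2
x₀ = -2.7

Newton-Raphson formula: x_{n+1} = x_n - f(x_n)/f'(x_n)

Iteration 1:
  f(-2.700000) = 1.007000
  f'(-2.700000) = 14.470000
  x_1 = -2.700000 - 1.007000/14.470000 = -2.769592
Iteration 2:
  f(-2.769592) = -0.034723
  f'(-2.769592) = 15.472739
  x_2 = -2.769592 - (-0.034723)/15.472739 = -2.767348
Iteration 3:
  f(-2.767348) = -0.000037
  f'(-2.767348) = 15.439951
  x_3 = -2.767348 - (-0.000037)/15.439951 = -2.767346
Iteration 4:
  f(-2.767346) = 0.000000
  f'(-2.767346) = 15.439916
  x_4 = -2.767346 - 0.000000/15.439916 = -2.767346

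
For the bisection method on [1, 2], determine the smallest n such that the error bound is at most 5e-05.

We need (b-a)/2^n ≤ 5e-05
(2 - 1)/2^n ≤ 5e-05
1/2^n ≤ 5e-05
2^n ≥ 20000
n ≥ log₂(20000) = 14.29
n ≥ 15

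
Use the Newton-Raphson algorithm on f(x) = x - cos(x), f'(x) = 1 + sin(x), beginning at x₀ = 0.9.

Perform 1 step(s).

f(x) = x - cos(x)
f'(x) = 1 + sin(x)
x₀ = 0.9

Newton-Raphson formula: x_{n+1} = x_n - f(x_n)/f'(x_n)

Iteration 1:
  f(0.900000) = 0.278390
  f'(0.900000) = 1.783327
  x_1 = 0.900000 - 0.278390/1.783327 = 0.743893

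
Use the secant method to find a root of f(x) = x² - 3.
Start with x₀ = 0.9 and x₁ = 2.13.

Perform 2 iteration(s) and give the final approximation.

f(x) = x² - 3
x₀ = 0.9, x₁ = 2.13

Secant formula: x_{n+1} = x_n - f(x_n)(x_n - x_{n-1})/(f(x_n) - f(x_{n-1}))

Iteration 1:
  f(0.900000) = -2.190000
  f(2.130000) = 1.536900
  x_2 = 2.130000 - 1.536900×(2.130000 - 0.900000)/(1.536900 - (-2.190000))
       = 1.622772
Iteration 2:
  f(2.130000) = 1.536900
  f(1.622772) = -0.366610
  x_3 = 1.622772 - (-0.366610)×(1.622772 - 2.130000)/(-0.366610 - 1.536900)
       = 1.720463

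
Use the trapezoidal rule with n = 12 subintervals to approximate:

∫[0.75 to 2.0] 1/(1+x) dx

f(x) = 1/(1+x)
a = 0.75, b = 2.0, n = 12
h = (b - a)/n = 0.104167

Trapezoidal rule: (h/2)[f(x₀) + 2f(x₁) + 2f(x₂) + ... + f(xₙ)]

x_0 = 0.7500, f(x_0) = 0.571429, coefficient = 1
x_1 = 0.8542, f(x_1) = 0.539326, coefficient = 2
x_2 = 0.9583, f(x_2) = 0.510638, coefficient = 2
x_3 = 1.0625, f(x_3) = 0.484848, coefficient = 2
x_4 = 1.1667, f(x_4) = 0.461538, coefficient = 2
x_5 = 1.2708, f(x_5) = 0.440367, coefficient = 2
x_6 = 1.3750, f(x_6) = 0.421053, coefficient = 2
x_7 = 1.4792, f(x_7) = 0.403361, coefficient = 2
x_8 = 1.5833, f(x_8) = 0.387097, coefficient = 2
x_9 = 1.6875, f(x_9) = 0.372093, coefficient = 2
x_10 = 1.7917, f(x_10) = 0.358209, coefficient = 2
x_11 = 1.8958, f(x_11) = 0.345324, coefficient = 2
x_12 = 2.0000, f(x_12) = 0.333333, coefficient = 1

I ≈ (0.104167/2) × 10.352471 = 0.539191
Exact value: 0.538997
Error: 0.000195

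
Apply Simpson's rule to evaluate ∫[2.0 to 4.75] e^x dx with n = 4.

f(x) = e^x
a = 2.0, b = 4.75, n = 4
h = (b - a)/n = 0.687500

Simpson's rule: (h/3)[f(x₀) + 4f(x₁) + 2f(x₂) + ... + f(xₙ)]

x_0 = 2.0000, f(x_0) = 7.389056, coefficient = 1
x_1 = 2.6875, f(x_1) = 14.694893, coefficient = 4
x_2 = 3.3750, f(x_2) = 29.224284, coefficient = 2
x_3 = 4.0625, f(x_3) = 58.119428, coefficient = 4
x_4 = 4.7500, f(x_4) = 115.584285, coefficient = 1

I ≈ (0.687500/3) × 472.679192 = 108.322315
Exact value: 108.195228
Error: 0.127086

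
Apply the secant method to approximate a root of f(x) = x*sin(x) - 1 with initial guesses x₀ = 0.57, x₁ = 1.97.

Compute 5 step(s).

f(x) = x*sin(x) - 1
x₀ = 0.57, x₁ = 1.97

Secant formula: x_{n+1} = x_n - f(x_n)(x_n - x_{n-1})/(f(x_n) - f(x_{n-1}))

Iteration 1:
  f(0.570000) = -0.692410
  f(1.970000) = 0.815100
  x_2 = 1.970000 - 0.815100×(1.970000 - 0.570000)/(0.815100 - (-0.692410))
       = 1.213030
Iteration 2:
  f(1.970000) = 0.815100
  f(1.213030) = 0.136222
  x_3 = 1.213030 - 0.136222×(1.213030 - 1.970000)/(0.136222 - 0.815100)
       = 1.061138
Iteration 3:
  f(1.213030) = 0.136222
  f(1.061138) = -0.073721
  x_4 = 1.061138 - (-0.073721)×(1.061138 - 1.213030)/(-0.073721 - 0.136222)
       = 1.114474
Iteration 4:
  f(1.061138) = -0.073721
  f(1.114474) = 0.000440
  x_5 = 1.114474 - 0.000440×(1.114474 - 1.061138)/(0.000440 - (-0.073721))
       = 1.114158
Iteration 5:
  f(1.114474) = 0.000440
  f(1.114158) = 0.000001
  x_6 = 1.114158 - 0.000001×(1.114158 - 1.114474)/(0.000001 - 0.000440)
       = 1.114157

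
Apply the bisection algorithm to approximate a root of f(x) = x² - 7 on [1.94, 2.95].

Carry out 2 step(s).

f(x) = x² - 7
Initial interval: [1.94, 2.95]

Iteration 1:
  c_1 = (1.940000 + 2.950000)/2 = 2.445000
  f(c_1) = f(2.445000) = -1.021975
  f(a) × f(c) ≥ 0, new interval: [2.445000, 2.950000]
Iteration 2:
  c_2 = (2.445000 + 2.950000)/2 = 2.697500
  f(c_2) = f(2.697500) = 0.276506
  f(a) × f(c) < 0, new interval: [2.445000, 2.697500]

After 2 iteration(s), the approximation is c_2 = 2.697500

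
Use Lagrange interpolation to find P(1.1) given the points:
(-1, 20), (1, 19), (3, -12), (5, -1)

Lagrange interpolation formula:
P(x) = Σ yᵢ × Lᵢ(x)
where Lᵢ(x) = Π_{j≠i} (x - xⱼ)/(xᵢ - xⱼ)

L_0(1.1) = (1.1 - 1)/(-1 - 1) × (1.1 - 3)/(-1 - 3) × (1.1 - 5)/(-1 - 5) = -0.015438
L_1(1.1) = (1.1 - (-1))/(1 - (-1)) × (1.1 - 3)/(1 - 3) × (1.1 - 5)/(1 - 5) = 0.972562
L_2(1.1) = (1.1 - (-1))/(3 - (-1)) × (1.1 - 1)/(3 - 1) × (1.1 - 5)/(3 - 5) = 0.051188
L_3(1.1) = (1.1 - (-1))/(5 - (-1)) × (1.1 - 1)/(5 - 1) × (1.1 - 3)/(5 - 3) = -0.008313

P(1.1) = 20×L_0(1.1) + 19×L_1(1.1) + (-12)×L_2(1.1) + (-1)×L_3(1.1)
P(1.1) = 17.564000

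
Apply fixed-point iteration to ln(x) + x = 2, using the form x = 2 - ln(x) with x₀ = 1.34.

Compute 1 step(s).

Equation: ln(x) + x = 2
Fixed-point form: x = 2 - ln(x)
x₀ = 1.34

x_1 = g(1.340000) = 1.707330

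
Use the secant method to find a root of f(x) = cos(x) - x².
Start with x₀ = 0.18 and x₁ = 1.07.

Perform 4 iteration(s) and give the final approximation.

f(x) = cos(x) - x²
x₀ = 0.18, x₁ = 1.07

Secant formula: x_{n+1} = x_n - f(x_n)(x_n - x_{n-1})/(f(x_n) - f(x_{n-1}))

Iteration 1:
  f(0.180000) = 0.951444
  f(1.070000) = -0.664776
  x_2 = 1.070000 - (-0.664776)×(1.070000 - 0.180000)/(-0.664776 - 0.951444)
       = 0.703929
Iteration 2:
  f(1.070000) = -0.664776
  f(0.703929) = 0.266788
  x_3 = 0.703929 - 0.266788×(0.703929 - 1.070000)/(0.266788 - (-0.664776))
       = 0.808767
Iteration 3:
  f(0.703929) = 0.266788
  f(0.808767) = 0.036286
  x_4 = 0.808767 - 0.036286×(0.808767 - 0.703929)/(0.036286 - 0.266788)
       = 0.825271
Iteration 4:
  f(0.808767) = 0.036286
  f(0.825271) = -0.002715
  x_5 = 0.825271 - (-0.002715)×(0.825271 - 0.808767)/(-0.002715 - 0.036286)
       = 0.824122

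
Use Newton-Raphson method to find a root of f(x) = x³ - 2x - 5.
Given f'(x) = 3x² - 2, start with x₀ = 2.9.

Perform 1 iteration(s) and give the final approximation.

f(x) = x³ - 2x - 5
f'(x) = 3x² - 2
x₀ = 2.9

Newton-Raphson formula: x_{n+1} = x_n - f(x_n)/f'(x_n)

Iteration 1:
  f(2.900000) = 13.589000
  f'(2.900000) = 23.230000
  x_1 = 2.900000 - 13.589000/23.230000 = 2.315024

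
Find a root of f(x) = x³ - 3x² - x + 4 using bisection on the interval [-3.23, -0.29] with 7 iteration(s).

f(x) = x³ - 3x² - x + 4
Initial interval: [-3.23, -0.29]

Iteration 1:
  c_1 = (-3.230000 + (-0.290000))/2 = -1.760000
  f(c_1) = f(-1.760000) = -8.984576
  f(a) × f(c) ≥ 0, new interval: [-1.760000, -0.290000]
Iteration 2:
  c_2 = (-1.760000 + (-0.290000))/2 = -1.025000
  f(c_2) = f(-1.025000) = 0.796234
  f(a) × f(c) < 0, new interval: [-1.760000, -1.025000]
Iteration 3:
  c_3 = (-1.760000 + (-1.025000))/2 = -1.392500
  f(c_3) = f(-1.392500) = -3.124805
  f(a) × f(c) ≥ 0, new interval: [-1.392500, -1.025000]
Iteration 4:
  c_4 = (-1.392500 + (-1.025000))/2 = -1.208750
  f(c_4) = f(-1.208750) = -0.940556
  f(a) × f(c) ≥ 0, new interval: [-1.208750, -1.025000]
Iteration 5:
  c_5 = (-1.208750 + (-1.025000))/2 = -1.116875
  f(c_5) = f(-1.116875) = -0.018555
  f(a) × f(c) ≥ 0, new interval: [-1.116875, -1.025000]
Iteration 6:
  c_6 = (-1.116875 + (-1.025000))/2 = -1.070937
  f(c_6) = f(-1.070937) = 0.401950
  f(a) × f(c) < 0, new interval: [-1.116875, -1.070937]
Iteration 7:
  c_7 = (-1.116875 + (-1.070937))/2 = -1.093906
  f(c_7) = f(-1.093906) = 0.195012
  f(a) × f(c) < 0, new interval: [-1.116875, -1.093906]

After 7 iteration(s), the approximation is c_7 = -1.093906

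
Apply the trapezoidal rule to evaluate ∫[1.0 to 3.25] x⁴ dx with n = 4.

f(x) = x⁴
a = 1.0, b = 3.25, n = 4
h = (b - a)/n = 0.562500

Trapezoidal rule: (h/2)[f(x₀) + 2f(x₁) + 2f(x₂) + ... + f(xₙ)]

x_0 = 1.0000, f(x_0) = 1.000000, coefficient = 1
x_1 = 1.5625, f(x_1) = 5.960464, coefficient = 2
x_2 = 2.1250, f(x_2) = 20.390869, coefficient = 2
x_3 = 2.6875, f(x_3) = 52.166763, coefficient = 2
x_4 = 3.2500, f(x_4) = 111.566406, coefficient = 1

I ≈ (0.562500/2) × 269.602600 = 75.825731
Exact value: 72.318164
Error: 3.507567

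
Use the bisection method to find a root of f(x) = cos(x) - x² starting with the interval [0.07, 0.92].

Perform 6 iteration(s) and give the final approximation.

f(x) = cos(x) - x²
Initial interval: [0.07, 0.92]

Iteration 1:
  c_1 = (0.070000 + 0.920000)/2 = 0.495000
  f(c_1) = f(0.495000) = 0.634944
  f(a) × f(c) ≥ 0, new interval: [0.495000, 0.920000]
Iteration 2:
  c_2 = (0.495000 + 0.920000)/2 = 0.707500
  f(c_2) = f(0.707500) = 0.259433
  f(a) × f(c) ≥ 0, new interval: [0.707500, 0.920000]
Iteration 3:
  c_3 = (0.707500 + 0.920000)/2 = 0.813750
  f(c_3) = f(0.813750) = 0.024588
  f(a) × f(c) ≥ 0, new interval: [0.813750, 0.920000]
Iteration 4:
  c_4 = (0.813750 + 0.920000)/2 = 0.866875
  f(c_4) = f(0.866875) = -0.104260
  f(a) × f(c) < 0, new interval: [0.813750, 0.866875]
Iteration 5:
  c_5 = (0.813750 + 0.866875)/2 = 0.840313
  f(c_5) = f(0.840313) = -0.038895
  f(a) × f(c) < 0, new interval: [0.813750, 0.840313]
Iteration 6:
  c_6 = (0.813750 + 0.840313)/2 = 0.827031
  f(c_6) = f(0.827031) = -0.006917
  f(a) × f(c) < 0, new interval: [0.813750, 0.827031]

After 6 iteration(s), the approximation is c_6 = 0.827031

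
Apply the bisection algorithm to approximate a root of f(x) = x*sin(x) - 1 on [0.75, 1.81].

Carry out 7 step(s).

f(x) = x*sin(x) - 1
Initial interval: [0.75, 1.81]

Iteration 1:
  c_1 = (0.750000 + 1.810000)/2 = 1.280000
  f(c_1) = f(1.280000) = 0.226260
  f(a) × f(c) < 0, new interval: [0.750000, 1.280000]
Iteration 2:
  c_2 = (0.750000 + 1.280000)/2 = 1.015000
  f(c_2) = f(1.015000) = -0.137777
  f(a) × f(c) ≥ 0, new interval: [1.015000, 1.280000]
Iteration 3:
  c_3 = (1.015000 + 1.280000)/2 = 1.147500
  f(c_3) = f(1.147500) = 0.046222
  f(a) × f(c) < 0, new interval: [1.015000, 1.147500]
Iteration 4:
  c_4 = (1.015000 + 1.147500)/2 = 1.081250
  f(c_4) = f(1.081250) = -0.045747
  f(a) × f(c) ≥ 0, new interval: [1.081250, 1.147500]
Iteration 5:
  c_5 = (1.081250 + 1.147500)/2 = 1.114375
  f(c_5) = f(1.114375) = 0.000303
  f(a) × f(c) < 0, new interval: [1.081250, 1.114375]
Iteration 6:
  c_6 = (1.081250 + 1.114375)/2 = 1.097812
  f(c_6) = f(1.097812) = -0.022713
  f(a) × f(c) ≥ 0, new interval: [1.097812, 1.114375]
Iteration 7:
  c_7 = (1.097812 + 1.114375)/2 = 1.106094
  f(c_7) = f(1.106094) = -0.011202
  f(a) × f(c) ≥ 0, new interval: [1.106094, 1.114375]

After 7 iteration(s), the approximation is c_7 = 1.106094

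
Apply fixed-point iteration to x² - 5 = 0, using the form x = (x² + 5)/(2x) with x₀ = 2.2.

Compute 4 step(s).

Equation: x² - 5 = 0
Fixed-point form: x = (x² + 5)/(2x)
x₀ = 2.2

x_1 = g(2.200000) = 2.236364
x_2 = g(2.236364) = 2.236068
x_3 = g(2.236068) = 2.236068
x_4 = g(2.236068) = 2.236068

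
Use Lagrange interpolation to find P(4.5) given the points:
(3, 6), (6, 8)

Lagrange interpolation formula:
P(x) = Σ yᵢ × Lᵢ(x)
where Lᵢ(x) = Π_{j≠i} (x - xⱼ)/(xᵢ - xⱼ)

L_0(4.5) = (4.5 - 6)/(3 - 6) = 0.500000
L_1(4.5) = (4.5 - 3)/(6 - 3) = 0.500000

P(4.5) = 6×L_0(4.5) + 8×L_1(4.5)
P(4.5) = 7.000000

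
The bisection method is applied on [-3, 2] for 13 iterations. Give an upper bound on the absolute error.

Bisection error bound: |error| ≤ (b-a)/2^n
|error| ≤ (2 - (-3))/2^13 = 5/2^13
|error| ≤ 0.0006103516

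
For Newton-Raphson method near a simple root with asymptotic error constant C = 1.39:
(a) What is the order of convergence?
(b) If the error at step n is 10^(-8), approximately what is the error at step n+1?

(a) Newton-Raphson has quadratic (order 2) convergence near simple roots.
    This means |e_{n+1}| ≈ C|e_n|².

(b) With |e_n| = 10^(-8) and C = 1.39:
    |e_{n+1}| ≈ 1.39 × (10^(-8))² = 1.39 × 10^(-16)

(a) 2 (quadratic); (b) |e_{n+1}| ≈ 1.390e-16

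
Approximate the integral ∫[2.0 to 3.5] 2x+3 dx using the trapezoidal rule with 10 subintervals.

f(x) = 2x+3
a = 2.0, b = 3.5, n = 10
h = (b - a)/n = 0.150000

Trapezoidal rule: (h/2)[f(x₀) + 2f(x₁) + 2f(x₂) + ... + f(xₙ)]

x_0 = 2.0000, f(x_0) = 7.000000, coefficient = 1
x_1 = 2.1500, f(x_1) = 7.300000, coefficient = 2
x_2 = 2.3000, f(x_2) = 7.600000, coefficient = 2
x_3 = 2.4500, f(x_3) = 7.900000, coefficient = 2
x_4 = 2.6000, f(x_4) = 8.200000, coefficient = 2
x_5 = 2.7500, f(x_5) = 8.500000, coefficient = 2
x_6 = 2.9000, f(x_6) = 8.800000, coefficient = 2
x_7 = 3.0500, f(x_7) = 9.100000, coefficient = 2
x_8 = 3.2000, f(x_8) = 9.400000, coefficient = 2
x_9 = 3.3500, f(x_9) = 9.700000, coefficient = 2
x_10 = 3.5000, f(x_10) = 10.000000, coefficient = 1

I ≈ (0.150000/2) × 170.000000 = 12.750000
Exact value: 12.750000
Error: 0.000000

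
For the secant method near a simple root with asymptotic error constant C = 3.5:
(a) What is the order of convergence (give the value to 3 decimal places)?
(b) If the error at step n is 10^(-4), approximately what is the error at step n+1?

(a) Secant method has superlinear convergence with order φ = (1+√5)/2 ≈ 1.618.
    This means |e_{n+1}| ≈ C|e_n|^1.618.

(b) With |e_n| = 10^(-4) and C = 3.5:
    |e_{n+1}| ≈ 3.5 × (10^(-4))^1.618 = 3.5 × 10^(-6.47)

(a) ≈ 1.618 (golden ratio); (b) |e_{n+1}| ≈ 1.180e-06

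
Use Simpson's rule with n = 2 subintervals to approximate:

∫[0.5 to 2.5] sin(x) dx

f(x) = sin(x)
a = 0.5, b = 2.5, n = 2
h = (b - a)/n = 1.000000

Simpson's rule: (h/3)[f(x₀) + 4f(x₁) + 2f(x₂) + ... + f(xₙ)]

x_0 = 0.5000, f(x_0) = 0.479426, coefficient = 1
x_1 = 1.5000, f(x_1) = 0.997495, coefficient = 4
x_2 = 2.5000, f(x_2) = 0.598472, coefficient = 1

I ≈ (1.000000/3) × 5.067878 = 1.689293
Exact value: 1.678726
Error: 0.010566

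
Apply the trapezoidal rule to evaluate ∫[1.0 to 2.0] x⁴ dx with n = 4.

f(x) = x⁴
a = 1.0, b = 2.0, n = 4
h = (b - a)/n = 0.250000

Trapezoidal rule: (h/2)[f(x₀) + 2f(x₁) + 2f(x₂) + ... + f(xₙ)]

x_0 = 1.0000, f(x_0) = 1.000000, coefficient = 1
x_1 = 1.2500, f(x_1) = 2.441406, coefficient = 2
x_2 = 1.5000, f(x_2) = 5.062500, coefficient = 2
x_3 = 1.7500, f(x_3) = 9.378906, coefficient = 2
x_4 = 2.0000, f(x_4) = 16.000000, coefficient = 1

I ≈ (0.250000/2) × 50.765625 = 6.345703
Exact value: 6.200000
Error: 0.145703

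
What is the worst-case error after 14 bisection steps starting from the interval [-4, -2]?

Bisection error bound: |error| ≤ (b-a)/2^n
|error| ≤ (-2 - (-4))/2^14 = 2/2^14
|error| ≤ 0.0001220703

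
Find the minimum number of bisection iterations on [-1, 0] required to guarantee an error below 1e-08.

We need (b-a)/2^n ≤ 1e-08
(0 - (-1))/2^n ≤ 1e-08
1/2^n ≤ 1e-08
2^n ≥ 100000000
n ≥ log₂(100000000) = 26.58
n ≥ 27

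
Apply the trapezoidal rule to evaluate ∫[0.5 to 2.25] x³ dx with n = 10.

f(x) = x³
a = 0.5, b = 2.25, n = 10
h = (b - a)/n = 0.175000

Trapezoidal rule: (h/2)[f(x₀) + 2f(x₁) + 2f(x₂) + ... + f(xₙ)]

x_0 = 0.5000, f(x_0) = 0.125000, coefficient = 1
x_1 = 0.6750, f(x_1) = 0.307547, coefficient = 2
x_2 = 0.8500, f(x_2) = 0.614125, coefficient = 2
x_3 = 1.0250, f(x_3) = 1.076891, coefficient = 2
x_4 = 1.2000, f(x_4) = 1.728000, coefficient = 2
x_5 = 1.3750, f(x_5) = 2.599609, coefficient = 2
x_6 = 1.5500, f(x_6) = 3.723875, coefficient = 2
x_7 = 1.7250, f(x_7) = 5.132953, coefficient = 2
x_8 = 1.9000, f(x_8) = 6.859000, coefficient = 2
x_9 = 2.0750, f(x_9) = 8.934172, coefficient = 2
x_10 = 2.2500, f(x_10) = 11.390625, coefficient = 1

I ≈ (0.175000/2) × 73.467969 = 6.428447
Exact value: 6.391602
Error: 0.036846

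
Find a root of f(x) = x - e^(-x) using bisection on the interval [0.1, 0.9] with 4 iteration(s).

f(x) = x - e^(-x)
Initial interval: [0.1, 0.9]

Iteration 1:
  c_1 = (0.100000 + 0.900000)/2 = 0.500000
  f(c_1) = f(0.500000) = -0.106531
  f(a) × f(c) ≥ 0, new interval: [0.500000, 0.900000]
Iteration 2:
  c_2 = (0.500000 + 0.900000)/2 = 0.700000
  f(c_2) = f(0.700000) = 0.203415
  f(a) × f(c) < 0, new interval: [0.500000, 0.700000]
Iteration 3:
  c_3 = (0.500000 + 0.700000)/2 = 0.600000
  f(c_3) = f(0.600000) = 0.051188
  f(a) × f(c) < 0, new interval: [0.500000, 0.600000]
Iteration 4:
  c_4 = (0.500000 + 0.600000)/2 = 0.550000
  f(c_4) = f(0.550000) = -0.026950
  f(a) × f(c) ≥ 0, new interval: [0.550000, 0.600000]

After 4 iteration(s), the approximation is c_4 = 0.550000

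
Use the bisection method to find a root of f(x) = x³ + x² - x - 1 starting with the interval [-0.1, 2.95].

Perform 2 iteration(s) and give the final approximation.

f(x) = x³ + x² - x - 1
Initial interval: [-0.1, 2.95]

Iteration 1:
  c_1 = (-0.100000 + 2.950000)/2 = 1.425000
  f(c_1) = f(1.425000) = 2.499266
  f(a) × f(c) < 0, new interval: [-0.100000, 1.425000]
Iteration 2:
  c_2 = (-0.100000 + 1.425000)/2 = 0.662500
  f(c_2) = f(0.662500) = -0.932818
  f(a) × f(c) ≥ 0, new interval: [0.662500, 1.425000]

After 2 iteration(s), the approximation is c_2 = 0.662500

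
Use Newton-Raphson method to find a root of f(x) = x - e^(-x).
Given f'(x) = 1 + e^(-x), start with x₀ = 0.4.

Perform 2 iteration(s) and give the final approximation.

f(x) = x - e^(-x)
f'(x) = 1 + e^(-x)
x₀ = 0.4

Newton-Raphson formula: x_{n+1} = x_n - f(x_n)/f'(x_n)

Iteration 1:
  f(0.400000) = -0.270320
  f'(0.400000) = 1.670320
  x_1 = 0.400000 - (-0.270320)/1.670320 = 0.561837
Iteration 2:
  f(0.561837) = -0.008323
  f'(0.561837) = 1.570161
  x_2 = 0.561837 - (-0.008323)/1.570161 = 0.567138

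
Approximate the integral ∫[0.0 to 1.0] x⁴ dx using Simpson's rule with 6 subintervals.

f(x) = x⁴
a = 0.0, b = 1.0, n = 6
h = (b - a)/n = 0.166667

Simpson's rule: (h/3)[f(x₀) + 4f(x₁) + 2f(x₂) + ... + f(xₙ)]

x_0 = 0.0000, f(x_0) = 0.000000, coefficient = 1
x_1 = 0.1667, f(x_1) = 0.000772, coefficient = 4
x_2 = 0.3333, f(x_2) = 0.012346, coefficient = 2
x_3 = 0.5000, f(x_3) = 0.062500, coefficient = 4
x_4 = 0.6667, f(x_4) = 0.197531, coefficient = 2
x_5 = 0.8333, f(x_5) = 0.482253, coefficient = 4
x_6 = 1.0000, f(x_6) = 1.000000, coefficient = 1

I ≈ (0.166667/3) × 3.601852 = 0.200103
Exact value: 0.200000
Error: 0.000103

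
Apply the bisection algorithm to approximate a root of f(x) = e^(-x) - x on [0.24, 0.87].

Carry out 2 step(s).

f(x) = e^(-x) - x
Initial interval: [0.24, 0.87]

Iteration 1:
  c_1 = (0.240000 + 0.870000)/2 = 0.555000
  f(c_1) = f(0.555000) = 0.019072
  f(a) × f(c) ≥ 0, new interval: [0.555000, 0.870000]
Iteration 2:
  c_2 = (0.555000 + 0.870000)/2 = 0.712500
  f(c_2) = f(0.712500) = -0.222083
  f(a) × f(c) < 0, new interval: [0.555000, 0.712500]

After 2 iteration(s), the approximation is c_2 = 0.712500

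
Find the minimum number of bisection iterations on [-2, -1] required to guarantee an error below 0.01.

We need (b-a)/2^n ≤ 0.01
(-1 - (-2))/2^n ≤ 0.01
1/2^n ≤ 0.01
2^n ≥ 100
n ≥ log₂(100) = 6.64
n ≥ 7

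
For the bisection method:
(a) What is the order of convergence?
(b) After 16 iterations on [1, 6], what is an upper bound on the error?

(a) Bisection has linear (order 1) convergence; the error is halved each step.

(b) Error bound = (b-a)/2^n = (6 - 1)/2^{16}
    = 5/2^{16}

(a) 1 (linear); (b) error ≤ 7.63e-05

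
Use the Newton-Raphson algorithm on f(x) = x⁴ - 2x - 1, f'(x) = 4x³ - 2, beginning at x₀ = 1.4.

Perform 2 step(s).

f(x) = x⁴ - 2x - 1
f'(x) = 4x³ - 2
x₀ = 1.4

Newton-Raphson formula: x_{n+1} = x_n - f(x_n)/f'(x_n)

Iteration 1:
  f(1.400000) = 0.041600
  f'(1.400000) = 8.976000
  x_1 = 1.400000 - 0.041600/8.976000 = 1.395365
Iteration 2:
  f(1.395365) = 0.000252
  f'(1.395365) = 8.867355
  x_2 = 1.395365 - 0.000252/8.867355 = 1.395337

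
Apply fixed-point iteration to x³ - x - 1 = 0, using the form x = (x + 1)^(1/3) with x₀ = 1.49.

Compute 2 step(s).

Equation: x³ - x - 1 = 0
Fixed-point form: x = (x + 1)^(1/3)
x₀ = 1.49

x_1 = g(1.490000) = 1.355397
x_2 = g(1.355397) = 1.330520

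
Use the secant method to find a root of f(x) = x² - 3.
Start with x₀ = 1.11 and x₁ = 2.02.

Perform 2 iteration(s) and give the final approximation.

f(x) = x² - 3
x₀ = 1.11, x₁ = 2.02

Secant formula: x_{n+1} = x_n - f(x_n)(x_n - x_{n-1})/(f(x_n) - f(x_{n-1}))

Iteration 1:
  f(1.110000) = -1.767900
  f(2.020000) = 1.080400
  x_2 = 2.020000 - 1.080400×(2.020000 - 1.110000)/(1.080400 - (-1.767900))
       = 1.674824
Iteration 2:
  f(2.020000) = 1.080400
  f(1.674824) = -0.194964
  x_3 = 1.674824 - (-0.194964)×(1.674824 - 2.020000)/(-0.194964 - 1.080400)
       = 1.727591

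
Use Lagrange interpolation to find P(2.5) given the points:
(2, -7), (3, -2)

Lagrange interpolation formula:
P(x) = Σ yᵢ × Lᵢ(x)
where Lᵢ(x) = Π_{j≠i} (x - xⱼ)/(xᵢ - xⱼ)

L_0(2.5) = (2.5 - 3)/(2 - 3) = 0.500000
L_1(2.5) = (2.5 - 2)/(3 - 2) = 0.500000

P(2.5) = (-7)×L_0(2.5) + (-2)×L_1(2.5)
P(2.5) = -4.500000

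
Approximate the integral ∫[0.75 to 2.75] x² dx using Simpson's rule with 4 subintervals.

f(x) = x²
a = 0.75, b = 2.75, n = 4
h = (b - a)/n = 0.500000

Simpson's rule: (h/3)[f(x₀) + 4f(x₁) + 2f(x₂) + ... + f(xₙ)]

x_0 = 0.7500, f(x_0) = 0.562500, coefficient = 1
x_1 = 1.2500, f(x_1) = 1.562500, coefficient = 4
x_2 = 1.7500, f(x_2) = 3.062500, coefficient = 2
x_3 = 2.2500, f(x_3) = 5.062500, coefficient = 4
x_4 = 2.7500, f(x_4) = 7.562500, coefficient = 1

I ≈ (0.500000/3) × 40.750000 = 6.791667
Exact value: 6.791667
Error: 0.000000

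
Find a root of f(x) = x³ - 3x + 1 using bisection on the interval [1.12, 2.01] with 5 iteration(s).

f(x) = x³ - 3x + 1
Initial interval: [1.12, 2.01]

Iteration 1:
  c_1 = (1.120000 + 2.010000)/2 = 1.565000
  f(c_1) = f(1.565000) = 0.138037
  f(a) × f(c) < 0, new interval: [1.120000, 1.565000]
Iteration 2:
  c_2 = (1.120000 + 1.565000)/2 = 1.342500
  f(c_2) = f(1.342500) = -0.607904
  f(a) × f(c) ≥ 0, new interval: [1.342500, 1.565000]
Iteration 3:
  c_3 = (1.342500 + 1.565000)/2 = 1.453750
  f(c_3) = f(1.453750) = -0.288911
  f(a) × f(c) ≥ 0, new interval: [1.453750, 1.565000]
Iteration 4:
  c_4 = (1.453750 + 1.565000)/2 = 1.509375
  f(c_4) = f(1.509375) = -0.089447
  f(a) × f(c) ≥ 0, new interval: [1.509375, 1.565000]
Iteration 5:
  c_5 = (1.509375 + 1.565000)/2 = 1.537187
  f(c_5) = f(1.537187) = 0.020728
  f(a) × f(c) < 0, new interval: [1.509375, 1.537187]

After 5 iteration(s), the approximation is c_5 = 1.537187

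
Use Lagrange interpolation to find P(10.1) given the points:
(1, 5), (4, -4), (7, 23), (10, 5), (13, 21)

Lagrange interpolation formula:
P(x) = Σ yᵢ × Lᵢ(x)
where Lᵢ(x) = Π_{j≠i} (x - xⱼ)/(xᵢ - xⱼ)

L_0(10.1) = (10.1 - 4)/(1 - 4) × (10.1 - 7)/(1 - 7) × (10.1 - 10)/(1 - 10) × (10.1 - 13)/(1 - 13) = -0.002821
L_1(10.1) = (10.1 - 1)/(4 - 1) × (10.1 - 7)/(4 - 7) × (10.1 - 10)/(4 - 10) × (10.1 - 13)/(4 - 13) = 0.016833
L_2(10.1) = (10.1 - 1)/(7 - 1) × (10.1 - 4)/(7 - 4) × (10.1 - 10)/(7 - 10) × (10.1 - 13)/(7 - 13) = -0.049685
L_3(10.1) = (10.1 - 1)/(10 - 1) × (10.1 - 4)/(10 - 4) × (10.1 - 7)/(10 - 7) × (10.1 - 13)/(10 - 13) = 1.026821
L_4(10.1) = (10.1 - 1)/(13 - 1) × (10.1 - 4)/(13 - 4) × (10.1 - 7)/(13 - 7) × (10.1 - 10)/(13 - 10) = 0.008852

P(10.1) = 5×L_0(10.1) + (-4)×L_1(10.1) + 23×L_2(10.1) + 5×L_3(10.1) + 21×L_4(10.1)
P(10.1) = 4.095805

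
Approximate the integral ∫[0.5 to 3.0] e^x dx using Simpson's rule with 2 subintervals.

f(x) = e^x
a = 0.5, b = 3.0, n = 2
h = (b - a)/n = 1.250000

Simpson's rule: (h/3)[f(x₀) + 4f(x₁) + 2f(x₂) + ... + f(xₙ)]

x_0 = 0.5000, f(x_0) = 1.648721, coefficient = 1
x_1 = 1.7500, f(x_1) = 5.754603, coefficient = 4
x_2 = 3.0000, f(x_2) = 20.085537, coefficient = 1

I ≈ (1.250000/3) × 44.752669 = 18.646945
Exact value: 18.436816
Error: 0.210130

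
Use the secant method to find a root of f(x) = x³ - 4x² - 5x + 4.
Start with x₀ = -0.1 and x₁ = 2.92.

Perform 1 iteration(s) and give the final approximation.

f(x) = x³ - 4x² - 5x + 4
x₀ = -0.1, x₁ = 2.92

Secant formula: x_{n+1} = x_n - f(x_n)(x_n - x_{n-1})/(f(x_n) - f(x_{n-1}))

Iteration 1:
  f(-0.100000) = 4.459000
  f(2.920000) = -19.808512
  x_2 = 2.920000 - (-19.808512)×(2.920000 - (-0.100000))/(-19.808512 - 4.459000)
       = 0.454906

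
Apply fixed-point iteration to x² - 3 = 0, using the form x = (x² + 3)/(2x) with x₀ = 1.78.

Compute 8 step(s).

Equation: x² - 3 = 0
Fixed-point form: x = (x² + 3)/(2x)
x₀ = 1.78

x_1 = g(1.780000) = 1.732697
x_2 = g(1.732697) = 1.732051
x_3 = g(1.732051) = 1.732051
x_4 = g(1.732051) = 1.732051
x_5 = g(1.732051) = 1.732051
x_6 = g(1.732051) = 1.732051
x_7 = g(1.732051) = 1.732051
x_8 = g(1.732051) = 1.732051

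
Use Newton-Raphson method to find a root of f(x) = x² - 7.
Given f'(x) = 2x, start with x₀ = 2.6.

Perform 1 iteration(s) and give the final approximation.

f(x) = x² - 7
f'(x) = 2x
x₀ = 2.6

Newton-Raphson formula: x_{n+1} = x_n - f(x_n)/f'(x_n)

Iteration 1:
  f(2.600000) = -0.240000
  f'(2.600000) = 5.200000
  x_1 = 2.600000 - (-0.240000)/5.200000 = 2.646154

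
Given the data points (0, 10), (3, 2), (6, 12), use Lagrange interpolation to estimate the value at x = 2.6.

Lagrange interpolation formula:
P(x) = Σ yᵢ × Lᵢ(x)
where Lᵢ(x) = Π_{j≠i} (x - xⱼ)/(xᵢ - xⱼ)

L_0(2.6) = (2.6 - 3)/(0 - 3) × (2.6 - 6)/(0 - 6) = 0.075556
L_1(2.6) = (2.6 - 0)/(3 - 0) × (2.6 - 6)/(3 - 6) = 0.982222
L_2(2.6) = (2.6 - 0)/(6 - 0) × (2.6 - 3)/(6 - 3) = -0.057778

P(2.6) = 10×L_0(2.6) + 2×L_1(2.6) + 12×L_2(2.6)
P(2.6) = 2.026667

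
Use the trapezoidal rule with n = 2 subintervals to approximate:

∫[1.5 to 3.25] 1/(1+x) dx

f(x) = 1/(1+x)
a = 1.5, b = 3.25, n = 2
h = (b - a)/n = 0.875000

Trapezoidal rule: (h/2)[f(x₀) + 2f(x₁) + 2f(x₂) + ... + f(xₙ)]

x_0 = 1.5000, f(x_0) = 0.400000, coefficient = 1
x_1 = 2.3750, f(x_1) = 0.296296, coefficient = 2
x_2 = 3.2500, f(x_2) = 0.235294, coefficient = 1

I ≈ (0.875000/2) × 1.227887 = 0.537200
Exact value: 0.530628
Error: 0.006572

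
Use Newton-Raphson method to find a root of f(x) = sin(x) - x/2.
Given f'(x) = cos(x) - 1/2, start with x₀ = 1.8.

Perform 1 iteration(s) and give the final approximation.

f(x) = sin(x) - x/2
f'(x) = cos(x) - 1/2
x₀ = 1.8

Newton-Raphson formula: x_{n+1} = x_n - f(x_n)/f'(x_n)

Iteration 1:
  f(1.800000) = 0.073848
  f'(1.800000) = -0.727202
  x_1 = 1.800000 - 0.073848/(-0.727202) = 1.901550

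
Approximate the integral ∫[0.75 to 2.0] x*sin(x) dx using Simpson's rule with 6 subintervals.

f(x) = x*sin(x)
a = 0.75, b = 2.0, n = 6
h = (b - a)/n = 0.208333

Simpson's rule: (h/3)[f(x₀) + 4f(x₁) + 2f(x₂) + ... + f(xₙ)]

x_0 = 0.7500, f(x_0) = 0.511229, coefficient = 1
x_1 = 0.9583, f(x_1) = 0.784141, coefficient = 4
x_2 = 1.1667, f(x_2) = 1.072686, coefficient = 2
x_3 = 1.3750, f(x_3) = 1.348728, coefficient = 4
x_4 = 1.5833, f(x_4) = 1.583209, coefficient = 2
x_5 = 1.7917, f(x_5) = 1.748142, coefficient = 4
x_6 = 2.0000, f(x_6) = 1.818595, coefficient = 1

I ≈ (0.208333/3) × 23.165659 = 1.608726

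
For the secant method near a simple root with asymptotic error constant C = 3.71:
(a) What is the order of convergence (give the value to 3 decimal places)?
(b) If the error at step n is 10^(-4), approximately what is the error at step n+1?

(a) Secant method has superlinear convergence with order φ = (1+√5)/2 ≈ 1.618.
    This means |e_{n+1}| ≈ C|e_n|^1.618.

(b) With |e_n| = 10^(-4) and C = 3.71:
    |e_{n+1}| ≈ 3.71 × (10^(-4))^1.618 = 3.71 × 10^(-6.47)

(a) ≈ 1.618 (golden ratio); (b) |e_{n+1}| ≈ 1.251e-06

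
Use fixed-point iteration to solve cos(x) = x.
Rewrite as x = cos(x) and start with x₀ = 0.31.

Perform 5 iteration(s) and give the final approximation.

Equation: cos(x) = x
Fixed-point form: x = cos(x)
x₀ = 0.31

x_1 = g(0.310000) = 0.952334
x_2 = g(0.952334) = 0.579783
x_3 = g(0.579783) = 0.836581
x_4 = g(0.836581) = 0.670005
x_5 = g(0.670005) = 0.783819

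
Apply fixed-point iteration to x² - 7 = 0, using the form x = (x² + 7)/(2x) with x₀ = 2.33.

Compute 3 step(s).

Equation: x² - 7 = 0
Fixed-point form: x = (x² + 7)/(2x)
x₀ = 2.33

x_1 = g(2.330000) = 2.667146
x_2 = g(2.667146) = 2.645837
x_3 = g(2.645837) = 2.645751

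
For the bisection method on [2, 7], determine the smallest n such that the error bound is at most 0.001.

We need (b-a)/2^n ≤ 0.001
(7 - 2)/2^n ≤ 0.001
5/2^n ≤ 0.001
2^n ≥ 5000
n ≥ log₂(5000) = 12.29
n ≥ 13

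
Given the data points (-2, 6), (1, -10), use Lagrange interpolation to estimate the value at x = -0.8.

Lagrange interpolation formula:
P(x) = Σ yᵢ × Lᵢ(x)
where Lᵢ(x) = Π_{j≠i} (x - xⱼ)/(xᵢ - xⱼ)

L_0(-0.8) = (-0.8 - 1)/(-2 - 1) = 0.600000
L_1(-0.8) = (-0.8 - (-2))/(1 - (-2)) = 0.400000

P(-0.8) = 6×L_0(-0.8) + (-10)×L_1(-0.8)
P(-0.8) = -0.400000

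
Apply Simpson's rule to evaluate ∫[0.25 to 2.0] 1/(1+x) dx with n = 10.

f(x) = 1/(1+x)
a = 0.25, b = 2.0, n = 10
h = (b - a)/n = 0.175000

Simpson's rule: (h/3)[f(x₀) + 4f(x₁) + 2f(x₂) + ... + f(xₙ)]

x_0 = 0.2500, f(x_0) = 0.800000, coefficient = 1
x_1 = 0.4250, f(x_1) = 0.701754, coefficient = 4
x_2 = 0.6000, f(x_2) = 0.625000, coefficient = 2
x_3 = 0.7750, f(x_3) = 0.563380, coefficient = 4
x_4 = 0.9500, f(x_4) = 0.512821, coefficient = 2
x_5 = 1.1250, f(x_5) = 0.470588, coefficient = 4
x_6 = 1.3000, f(x_6) = 0.434783, coefficient = 2
x_7 = 1.4750, f(x_7) = 0.404040, coefficient = 4
x_8 = 1.6500, f(x_8) = 0.377358, coefficient = 2
x_9 = 1.8250, f(x_9) = 0.353982, coefficient = 4
x_10 = 2.0000, f(x_10) = 0.333333, coefficient = 1

I ≈ (0.175000/3) × 15.008239 = 0.875481
Exact value: 0.875469
Error: 0.000012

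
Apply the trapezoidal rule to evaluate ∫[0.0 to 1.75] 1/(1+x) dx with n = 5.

f(x) = 1/(1+x)
a = 0.0, b = 1.75, n = 5
h = (b - a)/n = 0.350000

Trapezoidal rule: (h/2)[f(x₀) + 2f(x₁) + 2f(x₂) + ... + f(xₙ)]

x_0 = 0.0000, f(x_0) = 1.000000, coefficient = 1
x_1 = 0.3500, f(x_1) = 0.740741, coefficient = 2
x_2 = 0.7000, f(x_2) = 0.588235, coefficient = 2
x_3 = 1.0500, f(x_3) = 0.487805, coefficient = 2
x_4 = 1.4000, f(x_4) = 0.416667, coefficient = 2
x_5 = 1.7500, f(x_5) = 0.363636, coefficient = 1

I ≈ (0.350000/2) × 5.830532 = 1.020343
Exact value: 1.011601
Error: 0.008742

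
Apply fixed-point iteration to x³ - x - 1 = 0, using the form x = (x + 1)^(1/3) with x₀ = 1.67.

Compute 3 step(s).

Equation: x³ - x - 1 = 0
Fixed-point form: x = (x + 1)^(1/3)
x₀ = 1.67

x_1 = g(1.670000) = 1.387300
x_2 = g(1.387300) = 1.336500
x_3 = g(1.336500) = 1.326952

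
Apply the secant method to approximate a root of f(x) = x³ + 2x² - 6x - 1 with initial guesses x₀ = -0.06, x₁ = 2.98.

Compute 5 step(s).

f(x) = x³ + 2x² - 6x - 1
x₀ = -0.06, x₁ = 2.98

Secant formula: x_{n+1} = x_n - f(x_n)(x_n - x_{n-1})/(f(x_n) - f(x_{n-1}))

Iteration 1:
  f(-0.060000) = -0.633016
  f(2.980000) = 25.344392
  x_2 = 2.980000 - 25.344392×(2.980000 - (-0.060000))/(25.344392 - (-0.633016))
       = 0.014079
Iteration 2:
  f(2.980000) = 25.344392
  f(0.014079) = -1.084072
  x_3 = 0.014079 - (-1.084072)×(0.014079 - 2.980000)/(-1.084072 - 25.344392)
       = 0.135738
Iteration 3:
  f(0.014079) = -1.084072
  f(0.135738) = -1.775077
  x_4 = 0.135738 - (-1.775077)×(0.135738 - 0.014079)/(-1.775077 - (-1.084072))
       = -0.176785
Iteration 4:
  f(0.135738) = -1.775077
  f(-0.176785) = 0.117690
  x_5 = -0.176785 - 0.117690×(-0.176785 - 0.135738)/(0.117690 - (-1.775077))
       = -0.157353
Iteration 5:
  f(-0.176785) = 0.117690
  f(-0.157353) = -0.010261
  x_6 = -0.157353 - (-0.010261)×(-0.157353 - (-0.176785))/(-0.010261 - 0.117690)
       = -0.158911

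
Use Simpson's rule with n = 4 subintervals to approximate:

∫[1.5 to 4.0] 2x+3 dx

f(x) = 2x+3
a = 1.5, b = 4.0, n = 4
h = (b - a)/n = 0.625000

Simpson's rule: (h/3)[f(x₀) + 4f(x₁) + 2f(x₂) + ... + f(xₙ)]

x_0 = 1.5000, f(x_0) = 6.000000, coefficient = 1
x_1 = 2.1250, f(x_1) = 7.250000, coefficient = 4
x_2 = 2.7500, f(x_2) = 8.500000, coefficient = 2
x_3 = 3.3750, f(x_3) = 9.750000, coefficient = 4
x_4 = 4.0000, f(x_4) = 11.000000, coefficient = 1

I ≈ (0.625000/3) × 102.000000 = 21.250000
Exact value: 21.250000
Error: 0.000000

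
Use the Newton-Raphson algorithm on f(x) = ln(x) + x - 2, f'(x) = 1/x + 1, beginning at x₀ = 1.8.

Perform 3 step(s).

f(x) = ln(x) + x - 2
f'(x) = 1/x + 1
x₀ = 1.8

Newton-Raphson formula: x_{n+1} = x_n - f(x_n)/f'(x_n)

Iteration 1:
  f(1.800000) = 0.387787
  f'(1.800000) = 1.555556
  x_1 = 1.800000 - 0.387787/1.555556 = 1.550709
Iteration 2:
  f(1.550709) = -0.010579
  f'(1.550709) = 1.644866
  x_2 = 1.550709 - (-0.010579)/1.644866 = 1.557140
Iteration 3:
  f(1.557140) = -0.000009
  f'(1.557140) = 1.642203
  x_3 = 1.557140 - (-0.000009)/1.642203 = 1.557146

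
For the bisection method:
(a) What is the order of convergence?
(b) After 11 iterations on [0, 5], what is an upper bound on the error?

(a) Bisection has linear (order 1) convergence; the error is halved each step.

(b) Error bound = (b-a)/2^n = (5 - 0)/2^{11}
    = 5/2^{11}

(a) 1 (linear); (b) error ≤ 2.44e-03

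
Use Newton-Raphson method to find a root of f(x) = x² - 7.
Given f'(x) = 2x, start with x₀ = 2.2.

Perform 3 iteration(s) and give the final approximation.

f(x) = x² - 7
f'(x) = 2x
x₀ = 2.2

Newton-Raphson formula: x_{n+1} = x_n - f(x_n)/f'(x_n)

Iteration 1:
  f(2.200000) = -2.160000
  f'(2.200000) = 4.400000
  x_1 = 2.200000 - (-2.160000)/4.400000 = 2.690909
Iteration 2:
  f(2.690909) = 0.240992
  f'(2.690909) = 5.381818
  x_2 = 2.690909 - 0.240992/5.381818 = 2.646130
Iteration 3:
  f(2.646130) = 0.002005
  f'(2.646130) = 5.292260
  x_3 = 2.646130 - 0.002005/5.292260 = 2.645751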